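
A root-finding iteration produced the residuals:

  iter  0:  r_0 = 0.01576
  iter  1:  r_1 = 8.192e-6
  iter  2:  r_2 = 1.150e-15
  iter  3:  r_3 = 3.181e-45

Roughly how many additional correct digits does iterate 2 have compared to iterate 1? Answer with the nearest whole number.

Digits gained ≈ log₁₀(r_1/r_2) = log₁₀(8.192e-6/1.150e-15) = log₁₀(7.12348e+09) ≈ 9.853.

10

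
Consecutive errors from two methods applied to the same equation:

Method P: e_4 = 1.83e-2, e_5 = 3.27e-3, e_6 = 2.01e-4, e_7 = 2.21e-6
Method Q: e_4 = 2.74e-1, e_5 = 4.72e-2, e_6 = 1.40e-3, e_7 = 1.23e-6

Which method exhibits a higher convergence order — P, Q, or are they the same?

Method P: p ≈ ln(2.21e-6/2.01e-4)/ln(2.01e-4/3.27e-3) ≈ 1.62.
Method Q: p ≈ ln(1.23e-6/1.40e-3)/ln(1.40e-3/4.72e-2) ≈ 2.00.
Method Q has the higher order (≈2.0 vs ≈1.6).

Q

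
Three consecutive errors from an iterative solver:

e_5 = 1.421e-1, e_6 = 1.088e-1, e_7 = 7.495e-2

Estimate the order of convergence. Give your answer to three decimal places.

1.396

p ≈ ln(e_7/e_6) / ln(e_6/e_5)
  = ln(7.495e-2/1.088e-1) / ln(1.088e-1/1.421e-1)
  = ln(0.688879) / ln(0.765658)
  = -0.372690 / -0.267020 ≈ 1.395738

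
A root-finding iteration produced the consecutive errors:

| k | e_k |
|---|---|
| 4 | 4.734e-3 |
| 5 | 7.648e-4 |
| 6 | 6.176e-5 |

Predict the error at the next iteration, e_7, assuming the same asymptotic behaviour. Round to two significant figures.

First estimate the order: p ≈ ln(e_6/e_5) / ln(e_5/e_4) = ln(6.176e-5/7.648e-4)/ln(7.648e-4/4.734e-3) = ln(0.0807531)/ln(0.161555) ≈ 1.3804.
Then e_7 ≈ e_6·(e_6/e_5)^p = 6.176e-5·(0.0807531)^1.3804 = 6.176e-5·0.0310058 ≈ 1.915e-06.

1.9e-6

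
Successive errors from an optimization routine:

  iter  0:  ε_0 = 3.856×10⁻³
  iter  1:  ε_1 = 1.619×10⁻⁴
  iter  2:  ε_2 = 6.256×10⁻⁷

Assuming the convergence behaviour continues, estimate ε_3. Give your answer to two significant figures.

First estimate the order: p ≈ ln(ε_2/ε_1) / ln(ε_1/ε_0) = ln(6.256×10⁻⁷/1.619×10⁻⁴)/ln(1.619×10⁻⁴/3.856×10⁻³) = ln(0.00386411)/ln(0.0419865) ≈ 1.7525.
Then ε_3 ≈ ε_2·(ε_2/ε_1)^p = 6.256×10⁻⁷·(0.00386411)^1.7525 = 6.256×10⁻⁷·5.90615e-05 ≈ 3.695e-11.

3.7e-11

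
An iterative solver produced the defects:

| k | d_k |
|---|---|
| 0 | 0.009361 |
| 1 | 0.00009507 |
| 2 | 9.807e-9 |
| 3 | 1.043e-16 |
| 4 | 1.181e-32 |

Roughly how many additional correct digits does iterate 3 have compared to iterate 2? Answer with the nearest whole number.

Digits gained ≈ log₁₀(d_2/d_3) = log₁₀(9.807e-9/1.043e-16) = log₁₀(9.40268e+07) ≈ 7.973.

8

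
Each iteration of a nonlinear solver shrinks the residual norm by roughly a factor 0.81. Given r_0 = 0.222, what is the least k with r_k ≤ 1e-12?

After k steps, r_k ≈ 0.222·0.81^k.
Need 0.81^k ≤ 1e-12/0.222 = 4.5045e-12.
k ≥ ln(4.5045e-12)/ln(0.81) = -26.1259/-0.21072 = 123.984.
Smallest integer k = 124.

124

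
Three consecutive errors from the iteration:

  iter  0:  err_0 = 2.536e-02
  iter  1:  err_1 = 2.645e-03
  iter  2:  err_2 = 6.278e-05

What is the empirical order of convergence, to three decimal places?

p ≈ ln(err_2/err_1) / ln(err_1/err_0)
  = ln(6.278e-05/2.645e-03) / ln(2.645e-03/2.536e-02)
  = ln(0.0237353) / ln(0.104298)
  = -3.740792 / -2.260503 ≈ 1.654849

1.655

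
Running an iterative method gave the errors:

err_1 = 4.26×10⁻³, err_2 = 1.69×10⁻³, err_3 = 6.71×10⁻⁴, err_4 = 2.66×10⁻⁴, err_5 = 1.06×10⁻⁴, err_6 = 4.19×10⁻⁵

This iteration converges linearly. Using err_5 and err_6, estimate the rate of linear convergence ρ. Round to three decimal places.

ρ ≈ err_6/err_5 = 4.19×10⁻⁵/1.06×10⁻⁴ = 0.39528

0.395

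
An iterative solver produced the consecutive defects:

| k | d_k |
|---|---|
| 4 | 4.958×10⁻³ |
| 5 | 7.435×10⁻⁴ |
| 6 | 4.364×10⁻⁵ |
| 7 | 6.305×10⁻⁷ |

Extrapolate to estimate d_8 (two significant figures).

1.1e-9

First estimate the order: p ≈ ln(d_7/d_6) / ln(d_6/d_5) = ln(6.305×10⁻⁷/4.364×10⁻⁵)/ln(4.364×10⁻⁵/7.435×10⁻⁴) = ln(0.0144478)/ln(0.0586954) ≈ 1.4944.
Then d_8 ≈ d_7·(d_7/d_6)^p = 6.305×10⁻⁷·(0.0144478)^1.4944 = 6.305×10⁻⁷·0.00177831 ≈ 1.121e-09.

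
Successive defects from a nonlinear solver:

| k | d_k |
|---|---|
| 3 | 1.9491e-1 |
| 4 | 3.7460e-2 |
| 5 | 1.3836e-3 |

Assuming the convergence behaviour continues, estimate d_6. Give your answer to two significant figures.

First estimate the order: p ≈ ln(d_5/d_4) / ln(d_4/d_3) = ln(1.3836e-3/3.7460e-2)/ln(3.7460e-2/1.9491e-1) = ln(0.0369354)/ln(0.192191) ≈ 2.0000.
Then d_6 ≈ d_5·(d_5/d_4)^p = 1.3836e-3·(0.0369354)^2.0000 = 1.3836e-3·0.00136422 ≈ 1.888e-06.

1.9e-6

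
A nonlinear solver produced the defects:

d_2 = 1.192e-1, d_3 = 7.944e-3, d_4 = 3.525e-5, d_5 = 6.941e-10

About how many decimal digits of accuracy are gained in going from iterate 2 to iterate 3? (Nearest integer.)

1

Digits gained ≈ log₁₀(d_2/d_3) = log₁₀(1.192e-1/7.944e-3) = log₁₀(15.005) ≈ 1.176.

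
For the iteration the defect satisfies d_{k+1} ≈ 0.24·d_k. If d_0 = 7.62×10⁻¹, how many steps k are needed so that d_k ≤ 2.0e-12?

After k steps, d_k ≈ 7.62×10⁻¹·0.24^k.
Need 0.24^k ≤ 2.0e-12/7.62×10⁻¹ = 2.62467e-12.
k ≥ ln(2.62467e-12)/ln(0.24) = -26.6661/-1.42712 = 18.685.
Smallest integer k = 19.

19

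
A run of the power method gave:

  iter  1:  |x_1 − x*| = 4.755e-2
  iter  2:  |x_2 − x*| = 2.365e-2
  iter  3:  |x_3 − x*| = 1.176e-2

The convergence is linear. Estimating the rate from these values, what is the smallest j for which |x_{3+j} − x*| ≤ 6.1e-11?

Rate ρ ≈ |x_3 − x*|/|x_2 − x*| = 1.176e-2/2.365e-2 = 0.4973.
After j more steps, |x_{3+j} − x*| ≈ 1.176e-2·ρ^j; need ρ^j ≤ 6.1e-11/1.176e-2 = 5.18707e-09.
j ≥ ln(5.18707e-09)/ln(0.4973) = -19.0771/-0.69856 = 27.309.
So 28 more iterations are needed.

28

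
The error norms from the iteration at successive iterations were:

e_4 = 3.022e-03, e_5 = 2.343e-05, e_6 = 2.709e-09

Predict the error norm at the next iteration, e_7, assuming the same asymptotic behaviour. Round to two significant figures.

1.2e-16

First estimate the order: p ≈ ln(e_6/e_5) / ln(e_5/e_4) = ln(2.709e-09/2.343e-05)/ln(2.343e-05/3.022e-03) = ln(0.000115621)/ln(0.00775314) ≈ 1.8654.
Then e_7 ≈ e_6·(e_6/e_5)^p = 2.709e-09·(0.000115621)^1.8654 = 2.709e-09·4.52886e-08 ≈ 1.227e-16.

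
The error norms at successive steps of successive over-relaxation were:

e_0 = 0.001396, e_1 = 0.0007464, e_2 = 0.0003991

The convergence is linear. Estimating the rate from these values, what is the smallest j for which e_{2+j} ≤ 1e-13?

36

Rate ρ ≈ e_2/e_1 = 0.0003991/0.0007464 = 0.5347.
After j more steps, e_{2+j} ≈ 0.0003991·ρ^j; need ρ^j ≤ 1e-13/0.0003991 = 2.50564e-10.
j ≥ ln(2.50564e-10)/ln(0.5347) = -22.1073/-0.62605 = 35.312.
So 36 more iterations are needed.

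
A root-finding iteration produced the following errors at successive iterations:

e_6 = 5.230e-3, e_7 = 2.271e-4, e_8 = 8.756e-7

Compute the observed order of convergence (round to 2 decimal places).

p ≈ ln(e_8/e_7) / ln(e_7/e_6)
  = ln(8.756e-7/2.271e-4) / ln(2.271e-4/5.230e-3)
  = ln(0.00385557) / ln(0.0434226)
  = -5.55824 / -3.13678 ≈ 1.77196

1.77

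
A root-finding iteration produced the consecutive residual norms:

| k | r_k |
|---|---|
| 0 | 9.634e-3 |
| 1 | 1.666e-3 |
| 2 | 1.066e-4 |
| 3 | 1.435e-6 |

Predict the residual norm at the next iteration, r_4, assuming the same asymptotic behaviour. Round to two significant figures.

First estimate the order: p ≈ ln(r_3/r_2) / ln(r_2/r_1) = ln(1.435e-6/1.066e-4)/ln(1.066e-4/1.666e-3) = ln(0.0134615)/ln(0.0639856) ≈ 1.5670.
Then r_4 ≈ r_3·(r_3/r_2)^p = 1.435e-6·(0.0134615)^1.5670 = 1.435e-6·0.00117028 ≈ 1.679e-09.

1.7e-9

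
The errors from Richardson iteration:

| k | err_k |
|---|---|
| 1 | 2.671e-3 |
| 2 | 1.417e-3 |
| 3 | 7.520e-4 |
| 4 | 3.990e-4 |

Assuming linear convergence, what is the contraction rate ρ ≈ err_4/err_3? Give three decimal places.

0.531

ρ ≈ err_4/err_3 = 3.990e-4/7.520e-4 = 0.53059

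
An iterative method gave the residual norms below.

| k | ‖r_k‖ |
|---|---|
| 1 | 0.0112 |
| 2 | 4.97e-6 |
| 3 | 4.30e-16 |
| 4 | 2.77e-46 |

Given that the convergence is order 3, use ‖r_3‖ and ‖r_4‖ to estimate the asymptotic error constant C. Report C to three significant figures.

3.48

C ≈ ‖r_4‖ / ‖r_3‖^3
  = 2.77e-46 / (4.30e-16)^3
  = 2.77e-46 / 7.9507e-47 ≈ 3.484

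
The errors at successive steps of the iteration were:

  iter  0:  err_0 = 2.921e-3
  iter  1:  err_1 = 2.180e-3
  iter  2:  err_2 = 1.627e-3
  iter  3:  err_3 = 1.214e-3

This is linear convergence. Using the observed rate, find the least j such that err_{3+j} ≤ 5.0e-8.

35

Rate ρ ≈ err_3/err_2 = 1.214e-3/1.627e-3 = 0.7462.
After j more steps, err_{3+j} ≈ 1.214e-3·ρ^j; need ρ^j ≤ 5.0e-8/1.214e-3 = 4.11862e-05.
j ≥ ln(4.11862e-05)/ln(0.7462) = -10.0974/-0.29276 = 34.490.
So 35 more iterations are needed.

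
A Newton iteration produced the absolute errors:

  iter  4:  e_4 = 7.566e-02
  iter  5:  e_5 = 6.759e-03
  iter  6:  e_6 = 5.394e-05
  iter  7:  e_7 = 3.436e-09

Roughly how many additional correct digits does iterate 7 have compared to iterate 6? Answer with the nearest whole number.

Digits gained ≈ log₁₀(e_6/e_7) = log₁₀(5.394e-05/3.436e-09) = log₁₀(15698.5) ≈ 4.196.

4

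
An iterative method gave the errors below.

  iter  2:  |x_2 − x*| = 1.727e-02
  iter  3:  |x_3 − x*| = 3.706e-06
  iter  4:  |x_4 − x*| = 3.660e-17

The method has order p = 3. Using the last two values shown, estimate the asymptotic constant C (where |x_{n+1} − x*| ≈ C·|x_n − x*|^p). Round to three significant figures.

C ≈ |x_4 − x*| / |x_3 − x*|^3
  = 3.660e-17 / (3.706e-06)^3
  = 3.660e-17 / 5.08998e-17 ≈ 0.71906

0.719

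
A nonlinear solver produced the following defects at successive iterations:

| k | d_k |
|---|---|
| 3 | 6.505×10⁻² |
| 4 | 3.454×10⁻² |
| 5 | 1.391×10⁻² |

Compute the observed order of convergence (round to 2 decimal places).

p ≈ ln(d_5/d_4) / ln(d_4/d_3)
  = ln(1.391×10⁻²/3.454×10⁻²) / ln(3.454×10⁻²/6.505×10⁻²)
  = ln(0.402721) / ln(0.530976)
  = -0.90951 / -0.63304 ≈ 1.43673

1.44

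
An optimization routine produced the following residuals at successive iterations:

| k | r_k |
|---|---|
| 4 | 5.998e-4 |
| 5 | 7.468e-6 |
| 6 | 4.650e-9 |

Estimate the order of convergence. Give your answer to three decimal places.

p ≈ ln(r_6/r_5) / ln(r_5/r_4)
  = ln(4.650e-9/7.468e-6) / ln(7.468e-6/5.998e-4)
  = ln(0.000622657) / ln(0.0124508)
  = -7.381515 / -4.385970 ≈ 1.682983

1.683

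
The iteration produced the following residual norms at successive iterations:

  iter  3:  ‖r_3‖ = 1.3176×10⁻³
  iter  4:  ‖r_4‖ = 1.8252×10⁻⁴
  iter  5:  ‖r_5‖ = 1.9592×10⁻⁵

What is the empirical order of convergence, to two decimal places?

p ≈ ln(‖r_5‖/‖r_4‖) / ln(‖r_4‖/‖r_3‖)
  = ln(1.9592×10⁻⁵/1.8252×10⁻⁴) / ln(1.8252×10⁻⁴/1.3176×10⁻³)
  = ln(0.107342) / ln(0.138525)
  = -2.23174 / -1.97670 ≈ 1.12902

1.13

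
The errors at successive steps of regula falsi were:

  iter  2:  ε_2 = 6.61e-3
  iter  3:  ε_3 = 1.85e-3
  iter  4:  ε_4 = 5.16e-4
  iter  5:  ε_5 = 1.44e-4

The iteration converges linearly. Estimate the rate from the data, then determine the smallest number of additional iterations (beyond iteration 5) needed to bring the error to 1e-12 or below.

15

Rate ρ ≈ ε_5/ε_4 = 1.44e-4/5.16e-4 = 0.2791.
After j more steps, ε_{5+j} ≈ 1.44e-4·ρ^j; need ρ^j ≤ 1e-12/1.44e-4 = 6.94444e-09.
j ≥ ln(6.94444e-09)/ln(0.2791) = -18.7853/-1.27619 = 14.720.
So 15 more iterations are needed.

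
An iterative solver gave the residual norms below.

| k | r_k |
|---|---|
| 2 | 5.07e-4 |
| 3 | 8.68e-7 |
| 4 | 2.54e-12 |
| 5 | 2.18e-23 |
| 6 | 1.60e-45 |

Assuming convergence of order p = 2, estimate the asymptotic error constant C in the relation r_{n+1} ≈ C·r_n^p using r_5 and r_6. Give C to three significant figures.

C ≈ r_6 / r_5^2
  = 1.60e-45 / (2.18e-23)^2
  = 1.60e-45 / 4.7524e-46 ≈ 3.3667

3.37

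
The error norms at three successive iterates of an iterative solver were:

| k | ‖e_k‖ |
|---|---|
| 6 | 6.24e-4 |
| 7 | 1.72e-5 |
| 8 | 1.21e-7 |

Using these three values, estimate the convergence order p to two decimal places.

1.38

p ≈ ln(‖e_8‖/‖e_7‖) / ln(‖e_7‖/‖e_6‖)
  = ln(1.21e-7/1.72e-5) / ln(1.72e-5/6.24e-4)
  = ln(0.00703488) / ln(0.0275641)
  = -4.95687 / -3.59124 ≈ 1.38027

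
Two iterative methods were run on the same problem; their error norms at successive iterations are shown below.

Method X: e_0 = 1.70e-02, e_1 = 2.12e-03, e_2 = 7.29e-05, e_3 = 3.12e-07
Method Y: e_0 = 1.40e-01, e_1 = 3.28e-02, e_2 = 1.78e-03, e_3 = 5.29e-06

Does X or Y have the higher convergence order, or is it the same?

Method X: p ≈ ln(3.12e-07/7.29e-05)/ln(7.29e-05/2.12e-03) ≈ 1.62.
Method Y: p ≈ ln(5.29e-06/1.78e-03)/ln(1.78e-03/3.28e-02) ≈ 2.00.
Method Y has the higher order (≈2.0 vs ≈1.6).

Y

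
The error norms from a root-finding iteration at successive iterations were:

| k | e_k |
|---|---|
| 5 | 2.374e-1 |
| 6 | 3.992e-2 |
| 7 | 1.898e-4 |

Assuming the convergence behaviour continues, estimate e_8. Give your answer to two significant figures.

First estimate the order: p ≈ ln(e_7/e_6) / ln(e_6/e_5) = ln(1.898e-4/3.992e-2)/ln(3.992e-2/2.374e-1) = ln(0.00475451)/ln(0.168155) ≈ 3.0000.
Then e_8 ≈ e_7·(e_7/e_6)^p = 1.898e-4·(0.00475451)^3.0000 = 1.898e-4·1.07477e-07 ≈ 2.04e-11.

2.0e-11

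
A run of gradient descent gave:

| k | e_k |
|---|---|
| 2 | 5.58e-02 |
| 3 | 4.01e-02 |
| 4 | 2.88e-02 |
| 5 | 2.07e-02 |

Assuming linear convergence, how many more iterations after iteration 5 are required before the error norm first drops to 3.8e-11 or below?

61

Rate ρ ≈ e_5/e_4 = 2.07e-02/2.88e-02 = 0.7188.
After j more steps, e_{5+j} ≈ 2.07e-02·ρ^j; need ρ^j ≤ 3.8e-11/2.07e-02 = 1.83575e-09.
j ≥ ln(1.83575e-09)/ln(0.7188) = -20.1158/-0.33017 = 60.926.
So 61 more iterations are needed.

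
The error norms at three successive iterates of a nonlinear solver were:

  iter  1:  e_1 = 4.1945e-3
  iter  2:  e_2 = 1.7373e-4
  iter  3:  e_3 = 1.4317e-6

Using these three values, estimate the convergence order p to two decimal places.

1.51

p ≈ ln(e_3/e_2) / ln(e_2/e_1)
  = ln(1.4317e-6/1.7373e-4) / ln(1.7373e-4/4.1945e-3)
  = ln(0.00824095) / ln(0.0414185)
  = -4.79864 / -3.18403 ≈ 1.50710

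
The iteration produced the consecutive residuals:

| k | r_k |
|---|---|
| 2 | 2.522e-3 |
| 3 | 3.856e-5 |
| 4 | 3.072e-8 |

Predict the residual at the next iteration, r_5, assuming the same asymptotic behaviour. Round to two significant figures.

1.6e-13

First estimate the order: p ≈ ln(r_4/r_3) / ln(r_3/r_2) = ln(3.072e-8/3.856e-5)/ln(3.856e-5/2.522e-3) = ln(0.00079668)/ln(0.0152895) ≈ 1.7067.
Then r_5 ≈ r_4·(r_4/r_3)^p = 3.072e-8·(0.00079668)^1.7067 = 3.072e-8·5.14543e-06 ≈ 1.581e-13.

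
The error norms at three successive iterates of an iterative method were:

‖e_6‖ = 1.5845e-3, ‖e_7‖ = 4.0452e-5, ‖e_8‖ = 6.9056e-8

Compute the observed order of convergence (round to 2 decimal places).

1.74

p ≈ ln(‖e_8‖/‖e_7‖) / ln(‖e_7‖/‖e_6‖)
  = ln(6.9056e-8/4.0452e-5) / ln(4.0452e-5/1.5845e-3)
  = ln(0.00170711) / ln(0.0255298)
  = -6.37295 / -3.66791 ≈ 1.73749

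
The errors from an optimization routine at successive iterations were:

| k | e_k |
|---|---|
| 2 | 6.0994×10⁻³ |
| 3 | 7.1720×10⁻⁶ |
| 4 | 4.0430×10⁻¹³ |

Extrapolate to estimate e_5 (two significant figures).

4.7e-31

First estimate the order: p ≈ ln(e_4/e_3) / ln(e_3/e_2) = ln(4.0430×10⁻¹³/7.1720×10⁻⁶)/ln(7.1720×10⁻⁶/6.0994×10⁻³) = ln(5.6372e-08)/ln(0.00117585) ≈ 2.4743.
Then e_5 ≈ e_4·(e_4/e_3)^p = 4.0430×10⁻¹³·(5.6372e-08)^2.4743 = 4.0430×10⁻¹³·1.15866e-18 ≈ 4.684e-31.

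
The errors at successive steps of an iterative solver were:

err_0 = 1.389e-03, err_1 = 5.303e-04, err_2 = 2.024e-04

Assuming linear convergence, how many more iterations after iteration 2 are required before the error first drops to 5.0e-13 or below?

21

Rate ρ ≈ err_2/err_1 = 2.024e-04/5.303e-04 = 0.3817.
After j more steps, err_{2+j} ≈ 2.024e-04·ρ^j; need ρ^j ≤ 5.0e-13/2.024e-04 = 2.47036e-09.
j ≥ ln(2.47036e-09)/ln(0.3817) = -19.8189/-0.96312 = 20.578.
So 21 more iterations are needed.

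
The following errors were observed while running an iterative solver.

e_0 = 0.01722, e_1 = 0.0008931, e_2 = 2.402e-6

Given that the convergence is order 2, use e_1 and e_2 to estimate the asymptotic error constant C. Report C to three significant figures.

C ≈ e_2 / e_1^2
  = 2.402e-6 / (0.0008931)^2
  = 2.402e-6 / 7.97628e-07 ≈ 3.0114

3.01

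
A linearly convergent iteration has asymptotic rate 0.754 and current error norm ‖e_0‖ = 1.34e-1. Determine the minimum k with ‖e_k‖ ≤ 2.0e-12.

After k steps, ‖e_k‖ ≈ 1.34e-1·0.754^k.
Need 0.754^k ≤ 2.0e-12/1.34e-1 = 1.49254e-11.
k ≥ ln(1.49254e-11)/ln(0.754) = -24.9280/-0.28236 = 88.284.
Smallest integer k = 89.

89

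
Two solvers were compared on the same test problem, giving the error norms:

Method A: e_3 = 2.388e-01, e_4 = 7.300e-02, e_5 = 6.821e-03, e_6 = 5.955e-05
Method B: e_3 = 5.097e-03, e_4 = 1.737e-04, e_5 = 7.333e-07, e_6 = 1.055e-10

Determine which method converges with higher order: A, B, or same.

A

Method A: p ≈ ln(5.955e-05/6.821e-03)/ln(6.821e-03/7.300e-02) ≈ 2.00.
Method B: p ≈ ln(1.055e-10/7.333e-07)/ln(7.333e-07/1.737e-04) ≈ 1.62.
Method A has the higher order (≈2.0 vs ≈1.6).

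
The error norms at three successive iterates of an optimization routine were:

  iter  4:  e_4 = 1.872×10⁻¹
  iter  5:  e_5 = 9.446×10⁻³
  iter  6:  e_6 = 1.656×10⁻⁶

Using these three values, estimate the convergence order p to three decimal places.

p ≈ ln(e_6/e_5) / ln(e_5/e_4)
  = ln(1.656×10⁻⁶/9.446×10⁻³) / ln(9.446×10⁻³/1.872×10⁻¹)
  = ln(0.000175312) / ln(0.0504594)
  = -8.648943 / -2.986586 ≈ 2.895930

2.896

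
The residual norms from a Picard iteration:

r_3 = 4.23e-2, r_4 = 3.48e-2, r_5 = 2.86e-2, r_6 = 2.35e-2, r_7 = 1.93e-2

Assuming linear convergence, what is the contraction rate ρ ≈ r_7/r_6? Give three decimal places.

0.821

ρ ≈ r_7/r_6 = 1.93e-2/2.35e-2 = 0.82128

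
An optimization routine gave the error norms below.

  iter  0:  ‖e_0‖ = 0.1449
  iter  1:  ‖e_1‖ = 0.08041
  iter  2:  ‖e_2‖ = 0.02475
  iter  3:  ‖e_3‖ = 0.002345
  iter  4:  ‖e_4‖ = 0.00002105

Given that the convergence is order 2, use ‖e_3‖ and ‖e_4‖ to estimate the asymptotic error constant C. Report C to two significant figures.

C ≈ ‖e_4‖ / ‖e_3‖^2
  = 0.00002105 / (0.002345)^2
  = 0.00002105 / 5.49902e-06 ≈ 3.828

3.8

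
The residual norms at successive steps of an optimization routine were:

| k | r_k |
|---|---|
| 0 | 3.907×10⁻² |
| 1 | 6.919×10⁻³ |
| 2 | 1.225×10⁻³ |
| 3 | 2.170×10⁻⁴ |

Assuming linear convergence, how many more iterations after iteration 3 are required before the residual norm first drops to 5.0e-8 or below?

5

Rate ρ ≈ r_3/r_2 = 2.170×10⁻⁴/1.225×10⁻³ = 0.1771.
After j more steps, r_{3+j} ≈ 2.170×10⁻⁴·ρ^j; need ρ^j ≤ 5.0e-8/2.170×10⁻⁴ = 0.000230415.
j ≥ ln(0.000230415)/ln(0.1771) = -8.3756/-1.73104 = 4.838.
So 5 more iterations are needed.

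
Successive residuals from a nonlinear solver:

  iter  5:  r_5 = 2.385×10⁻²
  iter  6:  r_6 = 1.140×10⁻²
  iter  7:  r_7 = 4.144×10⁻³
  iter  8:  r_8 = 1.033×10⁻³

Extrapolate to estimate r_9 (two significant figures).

1.5e-4

First estimate the order: p ≈ ln(r_8/r_7) / ln(r_7/r_6) = ln(1.033×10⁻³/4.144×10⁻³)/ln(4.144×10⁻³/1.140×10⁻²) = ln(0.249276)/ln(0.363509) ≈ 1.3728.
Then r_9 ≈ r_8·(r_8/r_7)^p = 1.033×10⁻³·(0.249276)^1.3728 = 1.033×10⁻³·0.148512 ≈ 0.0001534.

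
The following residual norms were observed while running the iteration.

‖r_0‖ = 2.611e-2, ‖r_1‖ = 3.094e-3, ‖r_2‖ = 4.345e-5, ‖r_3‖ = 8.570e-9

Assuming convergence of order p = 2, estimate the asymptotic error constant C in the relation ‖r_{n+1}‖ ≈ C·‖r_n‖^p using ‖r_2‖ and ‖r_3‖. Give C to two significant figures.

4.5

C ≈ ‖r_3‖ / ‖r_2‖^2
  = 8.570e-9 / (4.345e-5)^2
  = 8.570e-9 / 1.8879e-09 ≈ 4.5394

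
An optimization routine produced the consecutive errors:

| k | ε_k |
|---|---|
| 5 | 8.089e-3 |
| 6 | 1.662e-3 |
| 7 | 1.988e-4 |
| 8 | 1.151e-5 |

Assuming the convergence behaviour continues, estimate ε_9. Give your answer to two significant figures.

First estimate the order: p ≈ ln(ε_8/ε_7) / ln(ε_7/ε_6) = ln(1.151e-5/1.988e-4)/ln(1.988e-4/1.662e-3) = ln(0.0578974)/ln(0.119615) ≈ 1.3417.
Then ε_9 ≈ ε_8·(ε_8/ε_7)^p = 1.151e-5·(0.0578974)^1.3417 = 1.151e-5·0.0218705 ≈ 2.517e-07.

2.5e-7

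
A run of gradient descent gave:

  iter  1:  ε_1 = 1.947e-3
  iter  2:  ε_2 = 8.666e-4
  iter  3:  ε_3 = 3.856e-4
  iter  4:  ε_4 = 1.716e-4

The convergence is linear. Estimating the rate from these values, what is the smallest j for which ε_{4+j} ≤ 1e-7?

10

Rate ρ ≈ ε_4/ε_3 = 1.716e-4/3.856e-4 = 0.4450.
After j more steps, ε_{4+j} ≈ 1.716e-4·ρ^j; need ρ^j ≤ 1e-7/1.716e-4 = 0.000582751.
j ≥ ln(0.000582751)/ln(0.4450) = -7.4478/-0.80968 = 9.198.
So 10 more iterations are needed.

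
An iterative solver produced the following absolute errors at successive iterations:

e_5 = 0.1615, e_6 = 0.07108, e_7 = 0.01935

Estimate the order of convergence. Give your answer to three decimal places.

p ≈ ln(e_7/e_6) / ln(e_6/e_5)
  = ln(0.01935/0.07108) / ln(0.07108/0.1615)
  = ln(0.272228) / ln(0.440124)
  = -1.301115 / -0.820699 ≈ 1.585374

1.585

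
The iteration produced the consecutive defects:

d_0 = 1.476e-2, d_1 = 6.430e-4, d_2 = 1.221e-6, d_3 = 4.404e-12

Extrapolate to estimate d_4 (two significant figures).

First estimate the order: p ≈ ln(d_3/d_2) / ln(d_2/d_1) = ln(4.404e-12/1.221e-6)/ln(1.221e-6/6.430e-4) = ln(3.60688e-06)/ln(0.00189891) ≈ 2.0000.
Then d_4 ≈ d_3·(d_3/d_2)^p = 4.404e-12·(3.60688e-06)^2.0000 = 4.404e-12·1.30096e-11 ≈ 5.729e-23.

5.7e-23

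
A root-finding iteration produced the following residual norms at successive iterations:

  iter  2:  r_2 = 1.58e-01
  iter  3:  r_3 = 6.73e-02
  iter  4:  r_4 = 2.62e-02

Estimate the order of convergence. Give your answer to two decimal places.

p ≈ ln(r_4/r_3) / ln(r_3/r_2)
  = ln(2.62e-02/6.73e-02) / ln(6.73e-02/1.58e-01)
  = ln(0.389302) / ln(0.425949)
  = -0.94340 / -0.85344 ≈ 1.10541

1.11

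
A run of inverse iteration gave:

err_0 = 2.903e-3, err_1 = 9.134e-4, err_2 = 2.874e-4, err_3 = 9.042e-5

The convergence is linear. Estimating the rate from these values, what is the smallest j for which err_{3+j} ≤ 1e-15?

22

Rate ρ ≈ err_3/err_2 = 9.042e-5/2.874e-4 = 0.3146.
After j more steps, err_{3+j} ≈ 9.042e-5·ρ^j; need ρ^j ≤ 1e-15/9.042e-5 = 1.10595e-11.
j ≥ ln(1.10595e-11)/ln(0.3146) = -25.2277/-1.15645 = 21.815.
So 22 more iterations are needed.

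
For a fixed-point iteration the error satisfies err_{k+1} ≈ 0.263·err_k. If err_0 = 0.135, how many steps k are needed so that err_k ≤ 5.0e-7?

10

After k steps, err_k ≈ 0.135·0.263^k.
Need 0.263^k ≤ 5.0e-7/0.135 = 3.7037e-06.
k ≥ ln(3.7037e-06)/ln(0.263) = -12.5062/-1.33560 = 9.364.
Smallest integer k = 10.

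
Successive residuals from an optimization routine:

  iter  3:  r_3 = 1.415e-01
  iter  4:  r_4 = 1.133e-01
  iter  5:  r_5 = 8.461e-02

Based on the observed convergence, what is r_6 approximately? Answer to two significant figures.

First estimate the order: p ≈ ln(r_5/r_4) / ln(r_4/r_3) = ln(8.461e-02/1.133e-01)/ln(1.133e-01/1.415e-01) = ln(0.746778)/ln(0.800707) ≈ 1.3137.
Then r_6 ≈ r_5·(r_5/r_4)^p = 8.461e-02·(0.746778)^1.3137 = 8.461e-02·0.681415 ≈ 0.05765.

5.8e-2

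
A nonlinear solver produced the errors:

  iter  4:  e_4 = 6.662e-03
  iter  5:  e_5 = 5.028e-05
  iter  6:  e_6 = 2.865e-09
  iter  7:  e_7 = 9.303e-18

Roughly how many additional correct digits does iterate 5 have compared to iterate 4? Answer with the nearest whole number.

Digits gained ≈ log₁₀(e_4/e_5) = log₁₀(6.662e-03/5.028e-05) = log₁₀(132.498) ≈ 2.122.

2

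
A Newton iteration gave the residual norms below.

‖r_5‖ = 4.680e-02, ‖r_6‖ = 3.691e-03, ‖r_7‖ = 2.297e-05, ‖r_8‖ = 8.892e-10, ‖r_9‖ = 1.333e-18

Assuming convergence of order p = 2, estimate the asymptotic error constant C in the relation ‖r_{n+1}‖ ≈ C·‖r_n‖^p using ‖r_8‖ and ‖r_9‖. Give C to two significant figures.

C ≈ ‖r_9‖ / ‖r_8‖^2
  = 1.333e-18 / (8.892e-10)^2
  = 1.333e-18 / 7.90677e-19 ≈ 1.6859

1.7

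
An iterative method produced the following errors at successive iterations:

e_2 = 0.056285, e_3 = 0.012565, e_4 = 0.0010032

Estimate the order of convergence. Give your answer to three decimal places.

p ≈ ln(e_4/e_3) / ln(e_3/e_2)
  = ln(0.0010032/0.012565) / ln(0.012565/0.056285)
  = ln(0.0798408) / ln(0.223239)
  = -2.527721 / -1.499512 ≈ 1.685696

1.686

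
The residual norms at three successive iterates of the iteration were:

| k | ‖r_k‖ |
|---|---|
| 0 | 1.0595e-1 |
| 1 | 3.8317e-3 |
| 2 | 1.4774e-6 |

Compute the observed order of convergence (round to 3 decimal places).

p ≈ ln(‖r_2‖/‖r_1‖) / ln(‖r_1‖/‖r_0‖)
  = ln(1.4774e-6/3.8317e-3) / ln(3.8317e-3/1.0595e-1)
  = ln(0.000385573) / ln(0.0361652)
  = -7.860780 / -3.319658 ≈ 2.367949

2.368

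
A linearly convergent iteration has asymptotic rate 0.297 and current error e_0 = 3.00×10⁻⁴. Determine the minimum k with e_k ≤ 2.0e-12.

16

After k steps, e_k ≈ 3.00×10⁻⁴·0.297^k.
Need 0.297^k ≤ 2.0e-12/3.00×10⁻⁴ = 6.66667e-09.
k ≥ ln(6.66667e-09)/ln(0.297) = -18.8261/-1.21402 = 15.507.
Smallest integer k = 16.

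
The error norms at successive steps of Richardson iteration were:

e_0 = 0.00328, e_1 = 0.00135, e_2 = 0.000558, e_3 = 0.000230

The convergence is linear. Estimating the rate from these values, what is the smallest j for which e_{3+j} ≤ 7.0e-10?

15

Rate ρ ≈ e_3/e_2 = 0.000230/0.000558 = 0.4122.
After j more steps, e_{3+j} ≈ 0.000230·ρ^j; need ρ^j ≤ 7.0e-10/0.000230 = 3.04348e-06.
j ≥ ln(3.04348e-06)/ln(0.4122) = -12.7025/-0.88625 = 14.333.
So 15 more iterations are needed.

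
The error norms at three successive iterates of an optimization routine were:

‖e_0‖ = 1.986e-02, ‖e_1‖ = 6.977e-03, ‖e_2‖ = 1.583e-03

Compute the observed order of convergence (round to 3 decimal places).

p ≈ ln(‖e_2‖/‖e_1‖) / ln(‖e_1‖/‖e_0‖)
  = ln(1.583e-03/6.977e-03) / ln(6.977e-03/1.986e-02)
  = ln(0.226888) / ln(0.351309)
  = -1.483299 / -1.046089 ≈ 1.417947

1.418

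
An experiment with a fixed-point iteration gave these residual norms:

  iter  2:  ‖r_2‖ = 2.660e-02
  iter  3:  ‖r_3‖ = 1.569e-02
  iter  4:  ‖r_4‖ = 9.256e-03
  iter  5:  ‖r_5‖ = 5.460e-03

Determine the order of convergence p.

1

Consecutive ratios: ‖r_5‖/‖r_4‖ = 5.460e-03/9.256e-03 = 0.589888, ‖r_4‖/‖r_3‖ = 9.256e-03/1.569e-02 = 0.58993.
p ≈ ln(0.589888)/ln(0.58993) = -0.5278/-0.5278 ≈ 1.00.
So the convergence is linear (order 1).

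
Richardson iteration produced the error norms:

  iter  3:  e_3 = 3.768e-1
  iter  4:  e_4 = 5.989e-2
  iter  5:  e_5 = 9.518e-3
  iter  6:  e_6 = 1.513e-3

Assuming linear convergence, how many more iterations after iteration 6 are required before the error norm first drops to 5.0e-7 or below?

Rate ρ ≈ e_6/e_5 = 1.513e-3/9.518e-3 = 0.1590.
After j more steps, e_{6+j} ≈ 1.513e-3·ρ^j; need ρ^j ≤ 5.0e-7/1.513e-3 = 0.000330469.
j ≥ ln(0.000330469)/ln(0.1590) = -8.0150/-1.83885 = 4.359.
So 5 more iterations are needed.

5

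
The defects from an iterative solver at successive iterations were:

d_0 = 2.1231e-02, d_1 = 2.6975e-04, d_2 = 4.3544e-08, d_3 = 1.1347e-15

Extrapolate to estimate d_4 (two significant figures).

First estimate the order: p ≈ ln(d_3/d_2) / ln(d_2/d_1) = ln(1.1347e-15/4.3544e-08)/ln(4.3544e-08/2.6975e-04) = ln(2.60587e-08)/ln(0.000161424) ≈ 2.0000.
Then d_4 ≈ d_3·(d_3/d_2)^p = 1.1347e-15·(2.60587e-08)^2.0000 = 1.1347e-15·6.79056e-16 ≈ 7.705e-31.

7.7e-31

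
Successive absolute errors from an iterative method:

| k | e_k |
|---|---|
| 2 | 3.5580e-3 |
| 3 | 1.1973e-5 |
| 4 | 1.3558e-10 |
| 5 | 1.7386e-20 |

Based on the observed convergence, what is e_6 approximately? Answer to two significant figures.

First estimate the order: p ≈ ln(e_5/e_4) / ln(e_4/e_3) = ln(1.7386e-20/1.3558e-10)/ln(1.3558e-10/1.1973e-5) = ln(1.28234e-10)/ln(1.13238e-05) ≈ 2.0000.
Then e_6 ≈ e_5·(e_5/e_4)^p = 1.7386e-20·(1.28234e-10)^2.0000 = 1.7386e-20·1.6444e-20 ≈ 2.859e-40.

2.9e-40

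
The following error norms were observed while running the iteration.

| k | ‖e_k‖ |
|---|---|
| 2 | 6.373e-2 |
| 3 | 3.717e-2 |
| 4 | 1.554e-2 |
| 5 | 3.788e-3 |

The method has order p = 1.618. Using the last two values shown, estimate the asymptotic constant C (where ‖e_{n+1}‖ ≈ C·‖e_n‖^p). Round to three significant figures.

C ≈ ‖e_5‖ / ‖e_4‖^1.618
  = 3.788e-3 / (1.554e-2)^1.618
  = 3.788e-3 / 0.00118513 ≈ 3.1963

3.20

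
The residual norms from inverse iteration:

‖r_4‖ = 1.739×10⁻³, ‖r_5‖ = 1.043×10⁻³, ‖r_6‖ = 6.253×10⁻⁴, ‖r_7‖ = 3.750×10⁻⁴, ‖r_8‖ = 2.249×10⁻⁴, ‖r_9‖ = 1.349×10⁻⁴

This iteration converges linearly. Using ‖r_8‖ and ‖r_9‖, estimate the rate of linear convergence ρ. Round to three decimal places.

ρ ≈ ‖r_9‖/‖r_8‖ = 1.349×10⁻⁴/2.249×10⁻⁴ = 0.59982

0.600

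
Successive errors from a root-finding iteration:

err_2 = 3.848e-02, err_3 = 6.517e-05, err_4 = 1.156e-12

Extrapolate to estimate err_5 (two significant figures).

First estimate the order: p ≈ ln(err_4/err_3) / ln(err_3/err_2) = ln(1.156e-12/6.517e-05)/ln(6.517e-05/3.848e-02) = ln(1.77382e-08)/ln(0.00169361) ≈ 2.7970.
Then err_5 ≈ err_4·(err_4/err_3)^p = 1.156e-12·(1.77382e-08)^2.7970 = 1.156e-12·2.09026e-22 ≈ 2.416e-34.

2.4e-34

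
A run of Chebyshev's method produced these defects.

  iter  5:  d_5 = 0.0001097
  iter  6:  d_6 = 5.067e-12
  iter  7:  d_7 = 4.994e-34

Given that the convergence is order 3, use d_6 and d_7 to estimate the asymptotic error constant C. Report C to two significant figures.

3.8

C ≈ d_7 / d_6^3
  = 4.994e-34 / (5.067e-12)^3
  = 4.994e-34 / 1.30093e-34 ≈ 3.8388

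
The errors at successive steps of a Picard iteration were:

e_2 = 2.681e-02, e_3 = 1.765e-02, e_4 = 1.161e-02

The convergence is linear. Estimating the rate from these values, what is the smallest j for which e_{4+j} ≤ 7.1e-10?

40

Rate ρ ≈ e_4/e_3 = 1.161e-02/1.765e-02 = 0.6578.
After j more steps, e_{4+j} ≈ 1.161e-02·ρ^j; need ρ^j ≤ 7.1e-10/1.161e-02 = 6.11542e-08.
j ≥ ln(6.11542e-08)/ln(0.6578) = -16.6099/-0.41885 = 39.656.
So 40 more iterations are needed.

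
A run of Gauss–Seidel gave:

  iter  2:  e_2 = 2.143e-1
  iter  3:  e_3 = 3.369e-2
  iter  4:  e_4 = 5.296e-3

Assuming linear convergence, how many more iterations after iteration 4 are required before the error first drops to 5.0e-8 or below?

Rate ρ ≈ e_4/e_3 = 5.296e-3/3.369e-2 = 0.1572.
After j more steps, e_{4+j} ≈ 5.296e-3·ρ^j; need ρ^j ≤ 5.0e-8/5.296e-3 = 9.44109e-06.
j ≥ ln(9.44109e-06)/ln(0.1572) = -11.5704/-1.85024 = 6.253.
So 7 more iterations are needed.

7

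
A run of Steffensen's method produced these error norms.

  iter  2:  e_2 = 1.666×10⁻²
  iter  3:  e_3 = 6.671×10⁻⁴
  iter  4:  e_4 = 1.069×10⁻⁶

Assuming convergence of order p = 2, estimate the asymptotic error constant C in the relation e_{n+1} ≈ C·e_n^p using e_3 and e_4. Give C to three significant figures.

2.40

C ≈ e_4 / e_3^2
  = 1.069×10⁻⁶ / (6.671×10⁻⁴)^2
  = 1.069×10⁻⁶ / 4.45022e-07 ≈ 2.4021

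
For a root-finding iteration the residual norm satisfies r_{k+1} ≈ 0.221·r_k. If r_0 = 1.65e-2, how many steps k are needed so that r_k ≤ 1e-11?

After k steps, r_k ≈ 1.65e-2·0.221^k.
Need 0.221^k ≤ 1e-11/1.65e-2 = 6.06061e-10.
k ≥ ln(6.06061e-10)/ln(0.221) = -21.2240/-1.50959 = 14.059.
Smallest integer k = 15.

15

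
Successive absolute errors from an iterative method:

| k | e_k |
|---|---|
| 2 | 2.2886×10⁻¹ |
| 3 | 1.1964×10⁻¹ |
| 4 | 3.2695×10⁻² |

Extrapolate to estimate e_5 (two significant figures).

2.4e-3

First estimate the order: p ≈ ln(e_4/e_3) / ln(e_3/e_2) = ln(3.2695×10⁻²/1.1964×10⁻¹)/ln(1.1964×10⁻¹/2.2886×10⁻¹) = ln(0.273278)/ln(0.522765) ≈ 2.0000.
Then e_5 ≈ e_4·(e_4/e_3)^p = 3.2695×10⁻²·(0.273278)^2.0000 = 3.2695×10⁻²·0.0746809 ≈ 0.002442.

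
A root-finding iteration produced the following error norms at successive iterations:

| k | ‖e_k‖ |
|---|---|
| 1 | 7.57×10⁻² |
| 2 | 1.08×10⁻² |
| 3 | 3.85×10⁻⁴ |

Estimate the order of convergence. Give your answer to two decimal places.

1.71

p ≈ ln(‖e_3‖/‖e_2‖) / ln(‖e_2‖/‖e_1‖)
  = ln(3.85×10⁻⁴/1.08×10⁻²) / ln(1.08×10⁻²/7.57×10⁻²)
  = ln(0.0356481) / ln(0.142668)
  = -3.33406 / -1.94724 ≈ 1.71220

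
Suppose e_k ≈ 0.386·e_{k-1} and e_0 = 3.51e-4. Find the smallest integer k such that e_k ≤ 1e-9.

After k steps, e_k ≈ 3.51e-4·0.386^k.
Need 0.386^k ≤ 1e-9/3.51e-4 = 2.849e-06.
k ≥ ln(2.849e-06)/ln(0.386) = -12.7685/-0.95192 = 13.413.
Smallest integer k = 14.

14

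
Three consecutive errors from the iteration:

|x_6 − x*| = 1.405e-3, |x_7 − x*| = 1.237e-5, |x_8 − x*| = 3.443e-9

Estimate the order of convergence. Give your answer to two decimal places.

1.73

p ≈ ln(|x_8 − x*|/|x_7 − x*|) / ln(|x_7 − x*|/|x_6 − x*|)
  = ln(3.443e-9/1.237e-5) / ln(1.237e-5/1.405e-3)
  = ln(0.000278335) / ln(0.00880427)
  = -8.18669 / -4.73252 ≈ 1.72988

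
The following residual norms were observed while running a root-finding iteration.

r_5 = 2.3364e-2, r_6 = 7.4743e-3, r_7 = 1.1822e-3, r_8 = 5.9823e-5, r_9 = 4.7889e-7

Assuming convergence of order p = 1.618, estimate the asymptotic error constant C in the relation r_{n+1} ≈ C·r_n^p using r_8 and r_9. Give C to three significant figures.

3.26

C ≈ r_9 / r_8^1.618
  = 4.7889e-7 / (5.9823e-5)^1.618
  = 4.7889e-7 / 1.46883e-07 ≈ 3.2603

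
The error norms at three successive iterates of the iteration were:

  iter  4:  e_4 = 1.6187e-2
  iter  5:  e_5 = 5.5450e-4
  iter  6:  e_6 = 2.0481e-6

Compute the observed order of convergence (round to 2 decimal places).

1.66

p ≈ ln(e_6/e_5) / ln(e_5/e_4)
  = ln(2.0481e-6/5.5450e-4) / ln(5.5450e-4/1.6187e-2)
  = ln(0.0036936) / ln(0.0342559)
  = -5.60115 / -3.37390 ≈ 1.66014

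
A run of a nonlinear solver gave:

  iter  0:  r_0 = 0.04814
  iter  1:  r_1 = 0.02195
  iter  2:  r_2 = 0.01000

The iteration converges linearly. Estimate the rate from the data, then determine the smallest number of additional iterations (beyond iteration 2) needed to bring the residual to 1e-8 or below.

Rate ρ ≈ r_2/r_1 = 0.01000/0.02195 = 0.4556.
After j more steps, r_{2+j} ≈ 0.01000·ρ^j; need ρ^j ≤ 1e-8/0.01000 = 1e-06.
j ≥ ln(1e-06)/ln(0.4556) = -13.8155/-0.78614 = 17.574.
So 18 more iterations are needed.

18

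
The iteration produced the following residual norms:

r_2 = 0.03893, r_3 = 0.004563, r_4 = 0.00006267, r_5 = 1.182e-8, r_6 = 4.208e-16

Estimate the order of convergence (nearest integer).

Consecutive ratios: r_6/r_5 = 4.208e-16/1.182e-8 = 3.56007e-08, r_5/r_4 = 1.182e-8/0.00006267 = 0.000188607.
p ≈ ln(3.56007e-08)/ln(0.000188607) = -17.1509/-8.5758 ≈ 2.00.
So the convergence is quadratic (order 2).

2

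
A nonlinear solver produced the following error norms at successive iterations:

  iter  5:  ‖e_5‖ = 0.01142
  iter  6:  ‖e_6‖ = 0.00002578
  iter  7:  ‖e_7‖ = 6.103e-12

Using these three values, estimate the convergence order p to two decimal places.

p ≈ ln(‖e_7‖/‖e_6‖) / ln(‖e_6‖/‖e_5‖)
  = ln(6.103e-12/0.00002578) / ln(0.00002578/0.01142)
  = ln(2.36734e-07) / ln(0.00225744)
  = -15.25633 / -6.09352 ≈ 2.50370

2.50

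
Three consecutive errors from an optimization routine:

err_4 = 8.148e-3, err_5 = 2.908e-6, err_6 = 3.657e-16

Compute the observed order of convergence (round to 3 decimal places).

p ≈ ln(err_6/err_5) / ln(err_5/err_4)
  = ln(3.657e-16/2.908e-6) / ln(2.908e-6/8.148e-3)
  = ln(1.25757e-10) / ln(0.000356897)
  = -22.796670 / -7.938063 ≈ 2.871818

2.872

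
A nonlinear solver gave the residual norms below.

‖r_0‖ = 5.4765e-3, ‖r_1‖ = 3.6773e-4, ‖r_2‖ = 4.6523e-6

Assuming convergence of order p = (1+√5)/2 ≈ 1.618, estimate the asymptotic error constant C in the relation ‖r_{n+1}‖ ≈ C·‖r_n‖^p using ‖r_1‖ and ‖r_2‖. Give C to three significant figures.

1.68

C ≈ ‖r_2‖ / ‖r_1‖^1.618
  = 4.6523e-6 / (3.6773e-4)^1.618
  = 4.6523e-6 / 2.77349e-06 ≈ 1.6774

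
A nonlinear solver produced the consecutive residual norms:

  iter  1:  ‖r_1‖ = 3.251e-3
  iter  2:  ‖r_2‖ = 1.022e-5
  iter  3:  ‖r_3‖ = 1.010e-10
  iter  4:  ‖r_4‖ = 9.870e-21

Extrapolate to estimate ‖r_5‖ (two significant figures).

First estimate the order: p ≈ ln(‖r_4‖/‖r_3‖) / ln(‖r_3‖/‖r_2‖) = ln(9.870e-21/1.010e-10)/ln(1.010e-10/1.022e-5) = ln(9.77228e-11)/ln(9.88258e-06) ≈ 1.9999.
Then ‖r_5‖ ≈ ‖r_4‖·(‖r_4‖/‖r_3‖)^p = 9.870e-21·(9.77228e-11)^1.9999 = 9.870e-21·9.57178e-21 ≈ 9.447e-41.

9.4e-41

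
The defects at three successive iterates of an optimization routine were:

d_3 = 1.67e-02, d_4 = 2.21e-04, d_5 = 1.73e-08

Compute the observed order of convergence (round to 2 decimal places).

2.19

p ≈ ln(d_5/d_4) / ln(d_4/d_3)
  = ln(1.73e-08/2.21e-04) / ln(2.21e-04/1.67e-02)
  = ln(7.82805e-05) / ln(0.0132335)
  = -9.45521 / -4.32500 ≈ 2.18618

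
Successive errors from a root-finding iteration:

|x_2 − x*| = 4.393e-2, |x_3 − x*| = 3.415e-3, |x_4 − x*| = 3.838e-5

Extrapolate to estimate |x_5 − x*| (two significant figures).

First estimate the order: p ≈ ln(|x_4 − x*|/|x_3 − x*|) / ln(|x_3 − x*|/|x_2 − x*|) = ln(3.838e-5/3.415e-3)/ln(3.415e-3/4.393e-2) = ln(0.0112387)/ln(0.0777373) ≈ 1.7571.
Then |x_5 − x*| ≈ |x_4 − x*|·(|x_4 − x*|/|x_3 − x*|)^p = 3.838e-5·(0.0112387)^1.7571 = 3.838e-5·0.000375762 ≈ 1.442e-08.

1.4e-8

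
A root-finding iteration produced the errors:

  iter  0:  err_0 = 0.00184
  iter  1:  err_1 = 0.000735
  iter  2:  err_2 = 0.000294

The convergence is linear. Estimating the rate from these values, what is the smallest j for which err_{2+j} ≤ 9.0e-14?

24

Rate ρ ≈ err_2/err_1 = 0.000294/0.000735 = 0.4000.
After j more steps, err_{2+j} ≈ 0.000294·ρ^j; need ρ^j ≤ 9.0e-14/0.000294 = 3.06122e-10.
j ≥ ln(3.06122e-10)/ln(0.4000) = -21.9070/-0.91629 = 23.908.
So 24 more iterations are needed.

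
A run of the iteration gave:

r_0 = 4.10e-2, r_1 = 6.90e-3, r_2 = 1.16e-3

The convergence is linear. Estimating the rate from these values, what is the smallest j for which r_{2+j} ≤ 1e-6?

4

Rate ρ ≈ r_2/r_1 = 1.16e-3/6.90e-3 = 0.1681.
After j more steps, r_{2+j} ≈ 1.16e-3·ρ^j; need ρ^j ≤ 1e-6/1.16e-3 = 0.000862069.
j ≥ ln(0.000862069)/ln(0.1681) = -7.0562/-1.78320 = 3.957.
So 4 more iterations are needed.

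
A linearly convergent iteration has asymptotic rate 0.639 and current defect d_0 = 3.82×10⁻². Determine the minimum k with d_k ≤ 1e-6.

24

After k steps, d_k ≈ 3.82×10⁻²·0.639^k.
Need 0.639^k ≤ 1e-6/3.82×10⁻² = 2.6178e-05.
k ≥ ln(2.6178e-05)/ln(0.639) = -10.5506/-0.44785 = 23.558.
Smallest integer k = 24.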